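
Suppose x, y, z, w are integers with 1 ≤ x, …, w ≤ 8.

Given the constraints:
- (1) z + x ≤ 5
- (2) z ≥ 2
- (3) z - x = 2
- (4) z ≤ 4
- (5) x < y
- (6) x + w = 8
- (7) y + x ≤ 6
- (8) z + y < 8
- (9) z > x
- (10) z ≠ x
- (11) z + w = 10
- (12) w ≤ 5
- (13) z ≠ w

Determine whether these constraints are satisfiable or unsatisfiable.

From constraint 4: z ≤ 4. From constraint 12: w ≤ 5. Hence z + w ≤ 9. But constraint 11 requires z + w = 10, and 10 > 9. Contradiction.

Unsatisfiable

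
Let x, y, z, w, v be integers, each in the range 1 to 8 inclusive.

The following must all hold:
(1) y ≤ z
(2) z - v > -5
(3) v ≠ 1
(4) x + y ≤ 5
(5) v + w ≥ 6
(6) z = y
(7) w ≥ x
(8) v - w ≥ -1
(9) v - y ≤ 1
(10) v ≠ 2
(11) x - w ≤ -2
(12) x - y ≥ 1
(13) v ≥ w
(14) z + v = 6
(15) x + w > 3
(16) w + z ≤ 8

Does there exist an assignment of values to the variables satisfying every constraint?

Unsatisfiable

Constraints 8, 9, 11, and 12 give x − y ≥ 1, y − v ≥ -1, v − w ≥ -1, w − x ≥ 2.
Adding all 4 inequalities: the left sides telescope to 0, and the right sides sum to 1 + (-1) + (-1) + 2 = 1. So 0 ≥ 1, which is false.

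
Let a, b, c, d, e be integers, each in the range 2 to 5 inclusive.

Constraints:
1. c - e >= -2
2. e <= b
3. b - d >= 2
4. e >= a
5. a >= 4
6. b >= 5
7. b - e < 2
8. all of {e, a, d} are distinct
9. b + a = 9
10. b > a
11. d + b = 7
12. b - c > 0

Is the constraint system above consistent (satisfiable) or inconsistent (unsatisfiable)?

Take a = 4, b = 5, c = 3, d = 2, e = 5. Then constraint 1: c - e = -2; constraint 3: b - d = 3, and every other listed constraint is also met.

Satisfiable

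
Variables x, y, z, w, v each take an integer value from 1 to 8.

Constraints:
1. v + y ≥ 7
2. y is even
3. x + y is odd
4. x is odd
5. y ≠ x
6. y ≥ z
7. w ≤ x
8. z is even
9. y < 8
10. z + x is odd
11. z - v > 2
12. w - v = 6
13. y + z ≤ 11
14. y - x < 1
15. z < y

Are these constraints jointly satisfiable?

Satisfiable

Take x = 7, y = 6, z = 4, w = 7, v = 1. Then constraint 1: v + y = 7; constraint 11: z - v = 3; constraint 12: w - v = 6, and every other listed constraint is also met.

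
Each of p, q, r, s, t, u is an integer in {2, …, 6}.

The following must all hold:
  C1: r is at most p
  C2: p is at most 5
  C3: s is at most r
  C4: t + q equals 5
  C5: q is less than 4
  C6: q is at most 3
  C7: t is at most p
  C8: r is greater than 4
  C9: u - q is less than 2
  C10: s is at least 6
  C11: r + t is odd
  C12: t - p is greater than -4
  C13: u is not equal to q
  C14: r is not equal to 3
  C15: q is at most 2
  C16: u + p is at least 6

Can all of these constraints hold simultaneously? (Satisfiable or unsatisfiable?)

From constraints 3 and 10: r ≥ s and s ≥ 6, so r ≥ 6. From constraints 1 and 2: r ≤ p and p ≤ 5, so r ≤ 5. But 5 < 6, so no value of r works.

Unsatisfiable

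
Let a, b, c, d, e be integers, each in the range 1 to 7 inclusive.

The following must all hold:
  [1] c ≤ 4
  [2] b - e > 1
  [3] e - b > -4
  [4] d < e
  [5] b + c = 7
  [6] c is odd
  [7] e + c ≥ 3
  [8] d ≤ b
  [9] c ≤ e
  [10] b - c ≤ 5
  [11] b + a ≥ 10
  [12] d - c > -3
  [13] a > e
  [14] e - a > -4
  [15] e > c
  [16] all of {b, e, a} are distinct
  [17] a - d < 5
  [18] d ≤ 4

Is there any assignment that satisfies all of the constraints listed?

Satisfiable

One satisfying assignment is a = 5, b = 6, c = 1, d = 1, e = 3.
For the less obvious constraints — constraint 2: b - e = 3; constraint 3: e - b = -3 — and the others hold by inspection.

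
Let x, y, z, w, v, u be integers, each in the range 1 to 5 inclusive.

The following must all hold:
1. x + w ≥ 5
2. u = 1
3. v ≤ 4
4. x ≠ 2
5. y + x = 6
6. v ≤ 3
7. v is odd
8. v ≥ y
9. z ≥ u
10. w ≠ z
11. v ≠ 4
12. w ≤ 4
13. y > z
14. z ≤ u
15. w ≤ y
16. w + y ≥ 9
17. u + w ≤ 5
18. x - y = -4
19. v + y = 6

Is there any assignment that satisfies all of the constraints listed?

Unsatisfiable

From constraint 12: w ≤ 4. From constraints 6 and 8: y ≤ v ≤ 3. Hence w + y ≤ 7. But constraint 16 requires w + y ≥ 9, and 9 > 7. Contradiction.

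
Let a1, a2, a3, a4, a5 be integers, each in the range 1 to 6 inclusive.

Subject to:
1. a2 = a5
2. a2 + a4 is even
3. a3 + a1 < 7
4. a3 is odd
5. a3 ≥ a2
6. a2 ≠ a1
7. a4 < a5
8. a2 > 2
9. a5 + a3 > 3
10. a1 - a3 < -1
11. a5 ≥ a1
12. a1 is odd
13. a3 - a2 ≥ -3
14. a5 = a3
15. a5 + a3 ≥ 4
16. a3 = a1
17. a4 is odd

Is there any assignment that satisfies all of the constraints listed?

From constraints 1, 14, and 16, a2 = a5 = a3 = a1, so a2 = a1. But constraint 6 says a2 ≠ a1. Contradiction.

Unsatisfiable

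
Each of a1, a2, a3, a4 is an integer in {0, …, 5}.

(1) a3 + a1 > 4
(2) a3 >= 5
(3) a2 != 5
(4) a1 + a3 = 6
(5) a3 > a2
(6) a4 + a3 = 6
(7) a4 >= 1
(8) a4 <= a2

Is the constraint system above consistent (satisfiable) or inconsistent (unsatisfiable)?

Satisfiable

One satisfying assignment is a1 = 1, a2 = 1, a3 = 5, a4 = 1.
For the less obvious constraints — constraint 1: a3 + a1 = 6; constraint 4: a1 + a3 = 6; constraint 6: a4 + a3 = 6 — and the others hold by inspection.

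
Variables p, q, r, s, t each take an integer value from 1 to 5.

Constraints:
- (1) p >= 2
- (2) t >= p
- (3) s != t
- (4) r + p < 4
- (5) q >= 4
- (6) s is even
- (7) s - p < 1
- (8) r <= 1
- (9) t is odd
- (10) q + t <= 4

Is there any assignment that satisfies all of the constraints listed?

Unsatisfiable

From constraint 5: q ≥ 4. From constraints 1 and 2: t ≥ p ≥ 2. Hence q + t ≥ 6. But constraint 10 requires q + t ≤ 4, and 4 < 6. Contradiction.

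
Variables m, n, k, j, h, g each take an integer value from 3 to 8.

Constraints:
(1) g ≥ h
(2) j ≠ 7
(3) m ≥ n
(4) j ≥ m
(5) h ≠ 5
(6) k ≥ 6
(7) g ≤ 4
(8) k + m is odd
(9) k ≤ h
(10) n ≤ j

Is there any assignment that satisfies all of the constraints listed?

Unsatisfiable

From constraints 6 and 9: h ≥ k and k ≥ 6, so h ≥ 6. From constraints 1 and 7: h ≤ g and g ≤ 4, so h ≤ 4. But 4 < 6, so no value of h works.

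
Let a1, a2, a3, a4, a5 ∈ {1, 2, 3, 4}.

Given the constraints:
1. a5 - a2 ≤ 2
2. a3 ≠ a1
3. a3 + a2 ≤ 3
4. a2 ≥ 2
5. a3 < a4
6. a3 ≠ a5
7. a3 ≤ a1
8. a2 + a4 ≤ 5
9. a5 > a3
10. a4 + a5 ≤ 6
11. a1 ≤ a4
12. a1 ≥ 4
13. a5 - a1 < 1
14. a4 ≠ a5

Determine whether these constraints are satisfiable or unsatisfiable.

From constraint 4: a2 ≥ 2. From constraints 11 and 12: a4 ≥ a1 ≥ 4. Hence a2 + a4 ≥ 6. But constraint 8 requires a2 + a4 ≤ 5, and 5 < 6. Contradiction.

Unsatisfiable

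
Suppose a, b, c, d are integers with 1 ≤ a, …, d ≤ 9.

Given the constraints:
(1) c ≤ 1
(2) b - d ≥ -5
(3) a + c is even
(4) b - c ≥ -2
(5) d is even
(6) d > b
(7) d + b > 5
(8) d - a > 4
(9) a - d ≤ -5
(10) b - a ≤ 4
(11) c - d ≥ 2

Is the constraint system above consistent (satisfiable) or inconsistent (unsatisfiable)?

Unsatisfiable

Constraints 4, 9, 10, and 11 give a − b ≥ -4, b − c ≥ -2, c − d ≥ 2, d − a ≥ 5.
Adding all 4 inequalities: the left sides telescope to 0, and the right sides sum to (-4) + (-2) + 2 + 5 = 1. So 0 ≥ 1, which is false.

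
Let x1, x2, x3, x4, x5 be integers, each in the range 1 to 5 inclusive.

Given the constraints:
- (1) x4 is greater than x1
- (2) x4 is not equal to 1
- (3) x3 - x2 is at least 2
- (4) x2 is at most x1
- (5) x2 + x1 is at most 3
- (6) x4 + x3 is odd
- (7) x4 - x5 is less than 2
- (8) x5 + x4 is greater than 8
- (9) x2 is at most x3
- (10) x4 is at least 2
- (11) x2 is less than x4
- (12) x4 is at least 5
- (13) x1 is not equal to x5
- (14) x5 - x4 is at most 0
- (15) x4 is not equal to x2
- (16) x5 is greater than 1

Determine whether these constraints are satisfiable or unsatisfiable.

Satisfiable

Try x1 = 1, x2 = 1, x3 = 4, x4 = 5, x5 = 4.
Check constraint 3: x3 - x2 = 3; constraint 5: x2 + x1 = 2. The remaining constraints are straightforward to verify.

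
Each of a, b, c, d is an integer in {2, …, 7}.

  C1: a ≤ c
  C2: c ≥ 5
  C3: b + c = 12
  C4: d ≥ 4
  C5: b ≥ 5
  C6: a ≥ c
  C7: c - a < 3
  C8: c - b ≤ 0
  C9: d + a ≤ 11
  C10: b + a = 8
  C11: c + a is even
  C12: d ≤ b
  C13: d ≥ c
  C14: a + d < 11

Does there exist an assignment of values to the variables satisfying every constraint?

Unsatisfiable

From constraints 4 and 12: b ≥ d ≥ 4. From constraints 2 and 6: a ≥ c ≥ 5. Hence b + a ≥ 9. But constraint 10 requires b + a = 8, and 8 < 9. Contradiction.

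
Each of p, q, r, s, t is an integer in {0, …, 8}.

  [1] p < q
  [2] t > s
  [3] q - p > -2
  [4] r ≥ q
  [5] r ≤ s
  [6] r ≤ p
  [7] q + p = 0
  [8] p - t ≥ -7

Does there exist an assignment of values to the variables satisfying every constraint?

Constraints 1, 4, and 6 give q ≤ r, r ≤ p, p < q. Chaining: q ≤ r ≤ p < q, which forces q < q — impossible.

Unsatisfiable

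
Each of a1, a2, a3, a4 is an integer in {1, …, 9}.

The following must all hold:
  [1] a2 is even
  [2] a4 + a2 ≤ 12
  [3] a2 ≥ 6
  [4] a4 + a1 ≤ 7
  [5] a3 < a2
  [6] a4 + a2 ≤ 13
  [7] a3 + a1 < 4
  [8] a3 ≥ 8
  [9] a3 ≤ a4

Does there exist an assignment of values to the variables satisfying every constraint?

Unsatisfiable

From constraints 8 and 9: a4 ≥ a3 ≥ 8. From constraint 3: a2 ≥ 6. Hence a4 + a2 ≥ 14. But constraint 2 requires a4 + a2 ≤ 12, and 12 < 14. Contradiction.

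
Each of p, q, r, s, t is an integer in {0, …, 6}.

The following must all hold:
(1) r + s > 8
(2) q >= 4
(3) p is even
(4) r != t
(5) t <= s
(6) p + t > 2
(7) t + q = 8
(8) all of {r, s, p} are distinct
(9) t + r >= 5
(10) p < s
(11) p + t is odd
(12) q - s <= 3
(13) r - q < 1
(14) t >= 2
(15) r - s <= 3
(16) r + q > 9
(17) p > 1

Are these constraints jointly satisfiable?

Take p = 2, q = 5, r = 5, s = 4, t = 3. Then constraint 1: r + s = 9; constraint 6: p + t = 5; constraint 7: t + q = 8, and every other listed constraint is also met.

Satisfiable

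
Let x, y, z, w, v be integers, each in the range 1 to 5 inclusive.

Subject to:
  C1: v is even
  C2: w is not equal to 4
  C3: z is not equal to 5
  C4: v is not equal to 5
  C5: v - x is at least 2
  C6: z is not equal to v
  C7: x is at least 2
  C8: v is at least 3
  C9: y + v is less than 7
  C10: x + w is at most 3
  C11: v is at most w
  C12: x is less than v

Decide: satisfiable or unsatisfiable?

Unsatisfiable

From constraint 7: x ≥ 2. From constraints 8 and 11: w ≥ v ≥ 3. Hence x + w ≥ 5. But constraint 10 requires x + w ≤ 3, and 3 < 5. Contradiction.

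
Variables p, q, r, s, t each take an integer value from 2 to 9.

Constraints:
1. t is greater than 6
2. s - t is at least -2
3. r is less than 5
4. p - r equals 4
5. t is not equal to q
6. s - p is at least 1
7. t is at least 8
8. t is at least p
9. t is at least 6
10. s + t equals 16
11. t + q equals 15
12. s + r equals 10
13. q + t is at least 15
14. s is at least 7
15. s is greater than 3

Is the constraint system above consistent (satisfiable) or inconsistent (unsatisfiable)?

Try p = 6, q = 7, r = 2, s = 8, t = 8.
Check constraint 2: s - t = 0; constraint 4: p - r = 4. The remaining constraints are straightforward to verify.

Satisfiable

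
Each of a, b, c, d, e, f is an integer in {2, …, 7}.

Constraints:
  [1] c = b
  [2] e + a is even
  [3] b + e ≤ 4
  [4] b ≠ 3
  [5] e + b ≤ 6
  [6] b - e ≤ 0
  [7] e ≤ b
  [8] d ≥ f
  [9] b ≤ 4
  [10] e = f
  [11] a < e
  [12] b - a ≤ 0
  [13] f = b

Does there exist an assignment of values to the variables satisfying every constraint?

Unsatisfiable

Constraints 7, 11, and 12 give e ≤ b, b ≤ a, a < e. Chaining: e ≤ b ≤ a < e, which forces e < e — impossible.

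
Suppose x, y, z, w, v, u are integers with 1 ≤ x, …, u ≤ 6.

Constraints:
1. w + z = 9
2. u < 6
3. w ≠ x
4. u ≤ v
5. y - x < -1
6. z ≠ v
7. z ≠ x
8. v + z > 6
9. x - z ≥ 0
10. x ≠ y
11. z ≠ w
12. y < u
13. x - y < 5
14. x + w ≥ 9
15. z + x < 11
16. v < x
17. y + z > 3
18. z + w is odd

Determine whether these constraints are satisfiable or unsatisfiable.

Satisfiable

Try x = 5, y = 2, z = 3, w = 6, v = 4, u = 4.
Check constraint 1: w + z = 9; constraint 5: y - x = -3; constraint 8: v + z = 7. The remaining constraints are straightforward to verify.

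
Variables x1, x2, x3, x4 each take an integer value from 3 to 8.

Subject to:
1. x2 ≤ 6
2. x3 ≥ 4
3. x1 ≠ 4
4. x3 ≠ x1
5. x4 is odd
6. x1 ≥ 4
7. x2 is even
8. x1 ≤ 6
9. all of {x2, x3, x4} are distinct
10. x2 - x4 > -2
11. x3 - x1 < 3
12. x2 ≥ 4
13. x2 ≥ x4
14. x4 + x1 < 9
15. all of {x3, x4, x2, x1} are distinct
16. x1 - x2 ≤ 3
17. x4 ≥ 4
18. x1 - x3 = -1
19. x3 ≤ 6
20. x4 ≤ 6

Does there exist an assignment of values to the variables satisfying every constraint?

Unsatisfiable

Constraints 1, 2, 6, 8, 12, 17, 19, and 20 confine each of x3, x4, x2, x1 to the 3 values {4, …, 6}.
Constraint 15 requires all 4 of them to be distinct, but only 3 values are available — impossible by the pigeonhole principle.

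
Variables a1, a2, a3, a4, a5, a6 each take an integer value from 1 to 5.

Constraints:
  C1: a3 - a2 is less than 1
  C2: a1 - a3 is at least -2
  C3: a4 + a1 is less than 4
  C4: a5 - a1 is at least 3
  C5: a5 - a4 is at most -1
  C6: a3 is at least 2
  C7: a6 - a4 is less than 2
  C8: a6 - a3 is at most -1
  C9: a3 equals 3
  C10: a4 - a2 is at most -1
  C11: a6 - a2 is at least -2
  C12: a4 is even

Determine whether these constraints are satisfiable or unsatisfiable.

Constraints 2, 4, 5, 8, 10, and 11 give a1 − a3 ≥ -2, a3 − a6 ≥ 1, a6 − a2 ≥ -2, a2 − a4 ≥ 1, a4 − a5 ≥ 1, a5 − a1 ≥ 3.
Adding all 6 inequalities: the left sides telescope to 0, and the right sides sum to (-2) + 1 + (-2) + 1 + 1 + 3 = 2. So 0 ≥ 2, which is false.

Unsatisfiable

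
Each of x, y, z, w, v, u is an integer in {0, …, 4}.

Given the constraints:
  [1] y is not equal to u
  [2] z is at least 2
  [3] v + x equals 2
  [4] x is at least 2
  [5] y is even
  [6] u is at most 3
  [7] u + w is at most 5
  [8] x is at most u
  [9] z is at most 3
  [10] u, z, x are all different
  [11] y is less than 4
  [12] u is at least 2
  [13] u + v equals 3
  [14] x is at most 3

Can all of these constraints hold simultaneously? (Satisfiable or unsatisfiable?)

Unsatisfiable

Constraints 2, 4, 6, 9, 12, and 14 confine each of u, z, x to the 2 values {2, 3}.
Constraint 10 requires all 3 of them to be distinct, but only 2 values are available — impossible by the pigeonhole principle.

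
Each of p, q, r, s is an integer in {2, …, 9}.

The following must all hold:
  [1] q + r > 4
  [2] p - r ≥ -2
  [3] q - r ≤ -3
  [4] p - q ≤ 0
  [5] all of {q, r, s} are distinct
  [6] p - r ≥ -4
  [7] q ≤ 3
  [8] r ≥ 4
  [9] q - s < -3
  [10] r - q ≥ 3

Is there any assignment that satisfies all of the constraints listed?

Unsatisfiable

Constraints 2, 4, and 10 give p − r ≥ -2, r − q ≥ 3, q − p ≥ 0.
Adding all 3 inequalities: the left sides telescope to 0, and the right sides sum to (-2) + 3 + 0 = 1. So 0 ≥ 1, which is false.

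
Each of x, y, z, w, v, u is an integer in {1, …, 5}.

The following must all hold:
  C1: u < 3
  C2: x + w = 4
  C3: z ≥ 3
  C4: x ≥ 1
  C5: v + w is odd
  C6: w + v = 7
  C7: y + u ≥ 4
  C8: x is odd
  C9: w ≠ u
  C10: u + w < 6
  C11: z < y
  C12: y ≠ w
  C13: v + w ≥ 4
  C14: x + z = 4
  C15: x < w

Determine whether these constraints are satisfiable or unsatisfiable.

The assignment x = 1, y = 4, z = 3, w = 3, v = 4, u = 1 works:
  constraint 2 holds since x + w = 4.
  constraint 6 holds since w + v = 7.
  constraint 7 holds since y + u = 5.
The rest check out directly.

Satisfiable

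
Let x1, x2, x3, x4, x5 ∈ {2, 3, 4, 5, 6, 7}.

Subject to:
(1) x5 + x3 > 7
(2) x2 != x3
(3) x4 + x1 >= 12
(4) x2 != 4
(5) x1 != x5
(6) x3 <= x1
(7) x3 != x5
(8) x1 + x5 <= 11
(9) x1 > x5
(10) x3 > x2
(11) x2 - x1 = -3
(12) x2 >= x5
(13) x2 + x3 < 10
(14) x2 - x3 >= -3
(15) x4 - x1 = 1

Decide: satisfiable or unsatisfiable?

The assignment x1 = 6, x2 = 3, x3 = 5, x4 = 7, x5 = 3 works:
  constraint 1 holds since x5 + x3 = 8.
  constraint 3 holds since x4 + x1 = 13.
The rest check out directly.

Satisfiable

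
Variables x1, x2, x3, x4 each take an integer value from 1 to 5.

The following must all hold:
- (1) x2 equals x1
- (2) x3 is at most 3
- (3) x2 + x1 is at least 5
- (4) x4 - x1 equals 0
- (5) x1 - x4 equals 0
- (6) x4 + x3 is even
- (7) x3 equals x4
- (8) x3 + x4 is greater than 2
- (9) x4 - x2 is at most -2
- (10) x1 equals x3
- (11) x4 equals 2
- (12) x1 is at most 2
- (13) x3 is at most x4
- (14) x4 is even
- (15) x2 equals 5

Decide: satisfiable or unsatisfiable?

Unsatisfiable

Constraint 15 fixes x2 = 5 and constraint 11 fixes x4 = 2. Constraints 1, 7, and 10 give x2 = x1 = x3 = x4, so x2 = x4. But 5 ≠ 2 — contradiction.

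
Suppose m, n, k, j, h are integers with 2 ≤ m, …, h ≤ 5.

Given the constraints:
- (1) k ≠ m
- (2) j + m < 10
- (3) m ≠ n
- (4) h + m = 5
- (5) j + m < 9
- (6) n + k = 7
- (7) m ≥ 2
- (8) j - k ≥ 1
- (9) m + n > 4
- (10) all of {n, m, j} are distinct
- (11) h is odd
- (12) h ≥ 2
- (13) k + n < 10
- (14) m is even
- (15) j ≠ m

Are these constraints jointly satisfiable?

Try m = 2, n = 3, k = 4, j = 5, h = 3.
Check constraint 2: j + m = 7; constraint 4: h + m = 5; constraint 5: j + m = 7. The remaining constraints are straightforward to verify.

Satisfiable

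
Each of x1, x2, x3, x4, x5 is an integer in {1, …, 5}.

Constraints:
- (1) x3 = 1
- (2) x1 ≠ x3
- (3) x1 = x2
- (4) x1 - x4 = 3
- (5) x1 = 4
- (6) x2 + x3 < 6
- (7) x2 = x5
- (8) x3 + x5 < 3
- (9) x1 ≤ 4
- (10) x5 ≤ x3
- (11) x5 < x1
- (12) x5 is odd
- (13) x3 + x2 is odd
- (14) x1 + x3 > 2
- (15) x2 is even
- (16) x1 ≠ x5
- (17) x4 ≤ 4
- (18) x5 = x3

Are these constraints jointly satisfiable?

Unsatisfiable

Constraint 5 fixes x1 = 4 and constraint 1 fixes x3 = 1. Constraints 3, 7, and 18 give x1 = x2 = x5 = x3, so x1 = x3. But 4 ≠ 1 — contradiction.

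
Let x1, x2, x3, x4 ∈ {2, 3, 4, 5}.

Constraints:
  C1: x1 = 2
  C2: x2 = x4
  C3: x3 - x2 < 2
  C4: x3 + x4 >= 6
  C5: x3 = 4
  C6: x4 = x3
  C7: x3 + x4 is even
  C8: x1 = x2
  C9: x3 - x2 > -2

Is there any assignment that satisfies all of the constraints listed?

Constraint 1 fixes x1 = 2 and constraint 5 fixes x3 = 4. Constraints 2, 6, and 8 give x1 = x2 = x4 = x3, so x1 = x3. But 2 ≠ 4 — contradiction.

Unsatisfiable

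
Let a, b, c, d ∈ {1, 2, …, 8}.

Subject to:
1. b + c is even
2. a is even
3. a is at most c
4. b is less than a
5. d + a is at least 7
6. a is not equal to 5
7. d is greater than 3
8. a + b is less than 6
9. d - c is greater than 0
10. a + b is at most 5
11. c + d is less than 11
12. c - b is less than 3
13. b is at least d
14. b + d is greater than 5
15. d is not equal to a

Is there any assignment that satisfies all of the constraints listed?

Unsatisfiable

Constraints 3, 4, 9, and 13 give d ≤ b, b < a, a ≤ c, c < d. Chaining: d ≤ b < a ≤ c < d, which forces d < d — impossible.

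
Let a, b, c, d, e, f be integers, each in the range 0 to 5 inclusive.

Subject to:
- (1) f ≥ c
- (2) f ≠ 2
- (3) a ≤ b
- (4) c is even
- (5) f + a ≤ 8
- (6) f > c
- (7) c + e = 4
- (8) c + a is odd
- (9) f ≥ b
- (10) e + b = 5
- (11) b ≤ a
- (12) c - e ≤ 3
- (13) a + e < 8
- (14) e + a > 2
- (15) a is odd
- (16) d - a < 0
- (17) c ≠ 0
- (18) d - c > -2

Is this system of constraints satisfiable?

Satisfiable

The assignment a = 3, b = 3, c = 2, d = 2, e = 2, f = 5 works:
  constraint 5 holds since f + a = 8.
  constraint 7 holds since c + e = 4.
  constraint 10 holds since e + b = 5.
The rest check out directly.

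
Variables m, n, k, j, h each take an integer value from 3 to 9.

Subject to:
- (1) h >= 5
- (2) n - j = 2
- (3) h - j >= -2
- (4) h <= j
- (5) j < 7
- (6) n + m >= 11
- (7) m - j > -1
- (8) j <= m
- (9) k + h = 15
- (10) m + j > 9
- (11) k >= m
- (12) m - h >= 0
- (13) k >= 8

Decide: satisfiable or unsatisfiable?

Setting (m, n, k, j, h) = (6, 8, 9, 6, 6) satisfies everything: constraint 2: n - j = 2; constraint 3: h - j = 0, and the others follow.

Satisfiable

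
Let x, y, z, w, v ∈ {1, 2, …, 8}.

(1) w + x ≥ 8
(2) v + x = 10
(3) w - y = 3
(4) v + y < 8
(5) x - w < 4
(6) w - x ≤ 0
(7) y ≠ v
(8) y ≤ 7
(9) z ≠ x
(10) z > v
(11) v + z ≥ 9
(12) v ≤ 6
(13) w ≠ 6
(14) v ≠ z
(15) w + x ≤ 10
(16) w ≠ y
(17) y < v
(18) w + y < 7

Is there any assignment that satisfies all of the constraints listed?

Try x = 6, y = 1, z = 5, w = 4, v = 4.
Check constraint 1: w + x = 10; constraint 2: v + x = 10; constraint 3: w - y = 3. The remaining constraints are straightforward to verify.

Satisfiable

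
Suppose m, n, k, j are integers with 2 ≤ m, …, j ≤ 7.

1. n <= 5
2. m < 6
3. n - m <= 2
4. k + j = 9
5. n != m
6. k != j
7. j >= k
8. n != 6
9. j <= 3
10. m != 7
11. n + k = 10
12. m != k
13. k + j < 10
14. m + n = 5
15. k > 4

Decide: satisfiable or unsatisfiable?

From constraint 1: n ≤ 5. From constraints 7 and 9: k ≤ j ≤ 3. Hence n + k ≤ 8. But constraint 11 requires n + k = 10, and 10 > 8. Contradiction.

Unsatisfiable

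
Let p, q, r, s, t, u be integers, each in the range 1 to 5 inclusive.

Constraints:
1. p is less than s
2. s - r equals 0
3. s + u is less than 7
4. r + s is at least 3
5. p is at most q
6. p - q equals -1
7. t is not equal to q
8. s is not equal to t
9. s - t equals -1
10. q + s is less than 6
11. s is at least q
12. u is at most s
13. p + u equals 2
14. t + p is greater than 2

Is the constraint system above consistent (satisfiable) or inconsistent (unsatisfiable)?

One satisfying assignment is p = 1, q = 2, r = 3, s = 3, t = 4, u = 1.
For the less obvious constraints — constraint 2: s - r = 0; constraint 3: s + u = 4 — and the others hold by inspection.

Satisfiable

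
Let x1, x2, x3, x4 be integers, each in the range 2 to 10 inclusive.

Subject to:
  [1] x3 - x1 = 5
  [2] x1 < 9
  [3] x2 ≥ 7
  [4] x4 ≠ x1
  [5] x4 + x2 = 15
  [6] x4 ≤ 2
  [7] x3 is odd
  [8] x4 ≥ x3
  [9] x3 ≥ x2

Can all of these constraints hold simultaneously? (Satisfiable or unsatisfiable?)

From constraints 3 and 9: x3 ≥ x2 and x2 ≥ 7, so x3 ≥ 7. From constraints 6 and 8: x3 ≤ x4 and x4 ≤ 2, so x3 ≤ 2. But 2 < 7, so no value of x3 works.

Unsatisfiable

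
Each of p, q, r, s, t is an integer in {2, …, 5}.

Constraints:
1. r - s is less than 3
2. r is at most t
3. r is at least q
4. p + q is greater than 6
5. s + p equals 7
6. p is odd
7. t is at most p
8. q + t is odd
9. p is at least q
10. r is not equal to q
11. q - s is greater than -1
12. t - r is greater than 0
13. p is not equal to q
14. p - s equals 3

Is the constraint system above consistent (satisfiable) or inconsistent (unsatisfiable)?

Satisfiable

Take p = 5, q = 2, r = 4, s = 2, t = 5. Then constraint 1: r - s = 2; constraint 4: p + q = 7, and every other listed constraint is also met.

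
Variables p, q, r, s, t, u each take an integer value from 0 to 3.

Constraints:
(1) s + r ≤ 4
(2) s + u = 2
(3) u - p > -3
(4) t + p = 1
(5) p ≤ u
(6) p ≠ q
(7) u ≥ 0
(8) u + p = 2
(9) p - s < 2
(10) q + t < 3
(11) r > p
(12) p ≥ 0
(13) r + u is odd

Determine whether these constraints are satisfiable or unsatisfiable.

Satisfiable

Setting (p, q, r, s, t, u) = (1, 2, 2, 1, 0, 1) satisfies everything: constraint 1: s + r = 3; constraint 2: s + u = 2, and the others follow.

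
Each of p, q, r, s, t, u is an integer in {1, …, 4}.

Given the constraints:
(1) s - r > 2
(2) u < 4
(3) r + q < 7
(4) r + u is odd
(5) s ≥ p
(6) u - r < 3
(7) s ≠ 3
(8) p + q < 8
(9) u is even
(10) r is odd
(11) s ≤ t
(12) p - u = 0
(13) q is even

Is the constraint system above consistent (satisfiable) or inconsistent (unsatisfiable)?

Take p = 2, q = 4, r = 1, s = 4, t = 4, u = 2. Then constraint 1: s - r = 3; constraint 3: r + q = 5; constraint 6: u - r = 1, and every other listed constraint is also met.

Satisfiable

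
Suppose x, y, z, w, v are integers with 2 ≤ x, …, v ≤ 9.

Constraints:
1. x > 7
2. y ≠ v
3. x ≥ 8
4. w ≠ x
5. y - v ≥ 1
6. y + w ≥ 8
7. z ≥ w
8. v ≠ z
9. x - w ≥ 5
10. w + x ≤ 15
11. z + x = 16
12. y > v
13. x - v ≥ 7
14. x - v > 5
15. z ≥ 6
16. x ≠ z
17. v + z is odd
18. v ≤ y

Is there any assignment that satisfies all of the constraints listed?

Setting (x, y, z, w, v) = (9, 6, 7, 3, 2) satisfies everything: constraint 5: y - v = 4; constraint 6: y + w = 9; constraint 9: x - w = 6, and the others follow.

Satisfiable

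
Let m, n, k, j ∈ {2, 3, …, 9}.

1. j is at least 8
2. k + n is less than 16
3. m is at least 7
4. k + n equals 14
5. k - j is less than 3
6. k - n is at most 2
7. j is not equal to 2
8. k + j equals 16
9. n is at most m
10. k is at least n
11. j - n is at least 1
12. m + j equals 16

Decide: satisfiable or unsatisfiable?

One satisfying assignment is m = 8, n = 6, k = 8, j = 8.
For the less obvious constraints — constraint 2: k + n = 14; constraint 4: k + n = 14; constraint 5: k - j = 0 — and the others hold by inspection.

Satisfiable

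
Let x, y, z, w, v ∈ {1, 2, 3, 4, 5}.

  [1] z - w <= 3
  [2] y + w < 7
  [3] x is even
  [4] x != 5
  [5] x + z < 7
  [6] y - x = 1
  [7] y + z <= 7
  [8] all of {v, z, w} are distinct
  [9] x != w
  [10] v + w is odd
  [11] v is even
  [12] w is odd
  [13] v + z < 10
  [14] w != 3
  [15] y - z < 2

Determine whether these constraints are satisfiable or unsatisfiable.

Satisfiable

Take x = 2, y = 3, z = 3, w = 1, v = 4. Then constraint 1: z - w = 2; constraint 2: y + w = 4, and every other listed constraint is also met.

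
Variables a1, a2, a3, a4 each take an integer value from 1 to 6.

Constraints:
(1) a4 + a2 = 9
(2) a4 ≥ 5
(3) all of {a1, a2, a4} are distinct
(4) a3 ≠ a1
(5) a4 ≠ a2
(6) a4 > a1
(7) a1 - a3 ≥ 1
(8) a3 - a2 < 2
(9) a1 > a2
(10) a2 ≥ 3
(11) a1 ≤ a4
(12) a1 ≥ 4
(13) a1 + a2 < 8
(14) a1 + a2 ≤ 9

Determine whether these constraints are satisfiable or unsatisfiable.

Satisfiable

The assignment a1 = 4, a2 = 3, a3 = 3, a4 = 6 works:
  constraint 1 holds since a4 + a2 = 9.
  constraint 7 holds since a1 - a3 = 1.
The rest check out directly.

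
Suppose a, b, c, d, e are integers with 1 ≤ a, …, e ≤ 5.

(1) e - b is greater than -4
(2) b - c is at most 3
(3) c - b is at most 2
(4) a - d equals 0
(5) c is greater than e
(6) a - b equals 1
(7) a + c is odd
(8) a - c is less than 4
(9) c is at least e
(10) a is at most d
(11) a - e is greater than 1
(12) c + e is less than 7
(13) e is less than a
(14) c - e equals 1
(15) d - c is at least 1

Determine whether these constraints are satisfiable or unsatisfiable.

Setting (a, b, c, d, e) = (4, 3, 3, 4, 2) satisfies everything: constraint 1: e - b = -1; constraint 2: b - c = 0; constraint 3: c - b = 0, and the others follow.

Satisfiable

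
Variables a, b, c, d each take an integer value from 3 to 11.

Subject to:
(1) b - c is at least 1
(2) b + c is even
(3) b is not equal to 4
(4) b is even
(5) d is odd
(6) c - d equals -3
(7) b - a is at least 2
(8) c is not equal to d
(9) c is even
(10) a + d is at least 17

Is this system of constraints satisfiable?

One satisfying assignment is a = 6, b = 10, c = 8, d = 11.
For the less obvious constraints — constraint 1: b - c = 2; constraint 6: c - d = -3 — and the others hold by inspection.

Satisfiable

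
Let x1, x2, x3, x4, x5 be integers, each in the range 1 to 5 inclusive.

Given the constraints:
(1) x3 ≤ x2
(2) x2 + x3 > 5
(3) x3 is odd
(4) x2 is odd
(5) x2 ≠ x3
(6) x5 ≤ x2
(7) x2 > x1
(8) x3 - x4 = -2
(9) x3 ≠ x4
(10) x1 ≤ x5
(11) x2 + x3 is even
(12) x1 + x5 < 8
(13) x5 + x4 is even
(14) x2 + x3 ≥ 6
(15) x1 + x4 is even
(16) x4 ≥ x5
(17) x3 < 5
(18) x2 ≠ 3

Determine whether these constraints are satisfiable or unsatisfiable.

Satisfiable

Try x1 = 3, x2 = 5, x3 = 3, x4 = 5, x5 = 3.
Check constraint 2: x2 + x3 = 8; constraint 8: x3 - x4 = -2. The remaining constraints are straightforward to verify.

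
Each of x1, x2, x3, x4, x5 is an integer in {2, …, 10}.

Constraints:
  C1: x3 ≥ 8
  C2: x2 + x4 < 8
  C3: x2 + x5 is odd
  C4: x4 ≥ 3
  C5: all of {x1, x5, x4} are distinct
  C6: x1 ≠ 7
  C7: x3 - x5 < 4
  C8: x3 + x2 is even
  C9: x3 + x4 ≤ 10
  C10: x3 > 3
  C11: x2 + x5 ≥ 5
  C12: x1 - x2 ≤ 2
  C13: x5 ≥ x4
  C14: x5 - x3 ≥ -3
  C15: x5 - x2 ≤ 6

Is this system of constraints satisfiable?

From constraint 1: x3 ≥ 8. From constraint 4: x4 ≥ 3. Hence x3 + x4 ≥ 11. But constraint 9 requires x3 + x4 ≤ 10, and 10 < 11. Contradiction.

Unsatisfiable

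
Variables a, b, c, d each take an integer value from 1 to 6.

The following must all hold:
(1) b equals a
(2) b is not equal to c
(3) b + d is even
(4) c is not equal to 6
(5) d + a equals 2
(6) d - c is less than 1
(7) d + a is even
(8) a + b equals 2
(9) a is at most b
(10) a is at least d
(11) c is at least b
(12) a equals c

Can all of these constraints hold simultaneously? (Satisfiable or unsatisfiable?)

Unsatisfiable

From constraints 1 and 12, b = a = c, so b = c. But constraint 2 says b ≠ c. Contradiction.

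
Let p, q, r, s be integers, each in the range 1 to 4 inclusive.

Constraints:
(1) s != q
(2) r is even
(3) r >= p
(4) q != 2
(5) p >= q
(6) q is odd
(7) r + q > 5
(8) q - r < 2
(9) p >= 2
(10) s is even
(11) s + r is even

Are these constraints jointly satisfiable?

Satisfiable

Try p = 4, q = 3, r = 4, s = 2.
Check constraint 2: r = 4 is even; constraint 7: r + q = 7; constraint 8: q - r = -1. The remaining constraints are straightforward to verify.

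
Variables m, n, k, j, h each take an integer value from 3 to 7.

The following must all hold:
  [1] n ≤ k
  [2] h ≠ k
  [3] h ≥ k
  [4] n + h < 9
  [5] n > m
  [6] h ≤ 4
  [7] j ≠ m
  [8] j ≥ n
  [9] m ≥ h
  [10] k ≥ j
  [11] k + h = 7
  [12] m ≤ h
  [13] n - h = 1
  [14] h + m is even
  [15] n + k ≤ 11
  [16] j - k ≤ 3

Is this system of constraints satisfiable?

Unsatisfiable

Constraints 3, 5, 8, 9, and 10 give j ≤ k, k ≤ h, h ≤ m, m < n, n ≤ j. Chaining: j ≤ k ≤ h ≤ m < n ≤ j, which forces j < j — impossible.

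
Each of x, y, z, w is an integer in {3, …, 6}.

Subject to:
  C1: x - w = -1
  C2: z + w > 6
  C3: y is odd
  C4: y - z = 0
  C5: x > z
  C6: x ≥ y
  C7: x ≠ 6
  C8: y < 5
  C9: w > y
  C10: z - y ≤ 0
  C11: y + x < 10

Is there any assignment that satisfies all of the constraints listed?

Try x = 4, y = 3, z = 3, w = 5.
Check constraint 1: x - w = -1; constraint 2: z + w = 8. The remaining constraints are straightforward to verify.

Satisfiable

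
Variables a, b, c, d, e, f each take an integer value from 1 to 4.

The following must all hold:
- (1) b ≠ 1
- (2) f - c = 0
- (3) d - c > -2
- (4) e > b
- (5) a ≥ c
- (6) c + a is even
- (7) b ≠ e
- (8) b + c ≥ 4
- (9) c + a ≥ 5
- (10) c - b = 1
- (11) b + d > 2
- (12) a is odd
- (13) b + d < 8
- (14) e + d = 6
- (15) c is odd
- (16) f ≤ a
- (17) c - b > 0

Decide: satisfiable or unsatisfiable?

The assignment a = 3, b = 2, c = 3, d = 3, e = 3, f = 3 works:
  constraint 2 holds since f - c = 0.
  constraint 3 holds since d - c = 0.
  constraint 8 holds since b + c = 5.
The rest check out directly.

Satisfiable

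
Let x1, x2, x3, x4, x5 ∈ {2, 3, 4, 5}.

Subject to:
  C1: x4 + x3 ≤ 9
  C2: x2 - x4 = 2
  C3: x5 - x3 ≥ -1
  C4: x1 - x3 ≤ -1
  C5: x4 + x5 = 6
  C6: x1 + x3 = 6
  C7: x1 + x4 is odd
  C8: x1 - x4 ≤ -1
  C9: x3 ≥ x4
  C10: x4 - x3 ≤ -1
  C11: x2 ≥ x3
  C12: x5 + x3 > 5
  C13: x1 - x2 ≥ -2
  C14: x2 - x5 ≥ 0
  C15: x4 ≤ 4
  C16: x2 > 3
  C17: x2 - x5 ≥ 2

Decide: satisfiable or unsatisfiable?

Constraints 3, 8, 10, 13, and 17 give x2 − x5 ≥ 2, x5 − x3 ≥ -1, x3 − x4 ≥ 1, x4 − x1 ≥ 1, x1 − x2 ≥ -2.
Adding all 5 inequalities: the left sides telescope to 0, and the right sides sum to 2 + (-1) + 1 + 1 + (-2) = 1. So 0 ≥ 1, which is false.

Unsatisfiable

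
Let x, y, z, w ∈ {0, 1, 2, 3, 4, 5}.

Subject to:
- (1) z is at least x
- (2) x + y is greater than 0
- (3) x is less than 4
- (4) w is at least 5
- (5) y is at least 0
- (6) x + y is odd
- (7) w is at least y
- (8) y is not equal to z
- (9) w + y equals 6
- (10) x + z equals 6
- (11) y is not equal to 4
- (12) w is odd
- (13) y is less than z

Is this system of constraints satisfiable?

Satisfiable

Try x = 2, y = 1, z = 4, w = 5.
Check constraint 2: x + y = 3; constraint 9: w + y = 6; constraint 10: x + z = 6. The remaining constraints are straightforward to verify.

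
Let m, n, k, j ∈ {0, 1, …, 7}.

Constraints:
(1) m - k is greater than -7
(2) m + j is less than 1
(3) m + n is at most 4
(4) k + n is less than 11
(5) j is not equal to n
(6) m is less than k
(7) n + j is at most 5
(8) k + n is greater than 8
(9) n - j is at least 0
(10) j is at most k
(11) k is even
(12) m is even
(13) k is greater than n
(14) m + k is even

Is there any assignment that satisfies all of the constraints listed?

Satisfiable

Setting (m, n, k, j) = (0, 3, 6, 0) satisfies everything: constraint 1: m - k = -6; constraint 2: m + j = 0, and the others follow.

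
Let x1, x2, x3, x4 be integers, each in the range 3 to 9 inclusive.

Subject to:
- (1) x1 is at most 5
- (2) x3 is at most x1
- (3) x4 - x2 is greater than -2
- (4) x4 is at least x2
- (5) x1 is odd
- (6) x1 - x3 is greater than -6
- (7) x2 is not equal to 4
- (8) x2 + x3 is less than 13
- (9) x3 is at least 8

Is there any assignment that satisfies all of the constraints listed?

From constraint 9: x3 ≥ 8. From constraints 1 and 2: x3 ≤ x1 and x1 ≤ 5, so x3 ≤ 5. But 5 < 8, so no value of x3 works.

Unsatisfiable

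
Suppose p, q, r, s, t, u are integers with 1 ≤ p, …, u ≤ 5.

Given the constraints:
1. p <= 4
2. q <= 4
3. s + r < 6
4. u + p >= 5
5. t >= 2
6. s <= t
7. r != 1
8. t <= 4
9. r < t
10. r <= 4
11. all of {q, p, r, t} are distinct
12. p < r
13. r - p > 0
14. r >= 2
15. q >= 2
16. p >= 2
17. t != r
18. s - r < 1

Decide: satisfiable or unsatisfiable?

Unsatisfiable

Constraints 1, 2, 5, 8, 10, 14, 15, and 16 confine each of q, p, r, t to the 3 values {2, …, 4}.
Constraint 11 requires all 4 of them to be distinct, but only 3 values are available — impossible by the pigeonhole principle.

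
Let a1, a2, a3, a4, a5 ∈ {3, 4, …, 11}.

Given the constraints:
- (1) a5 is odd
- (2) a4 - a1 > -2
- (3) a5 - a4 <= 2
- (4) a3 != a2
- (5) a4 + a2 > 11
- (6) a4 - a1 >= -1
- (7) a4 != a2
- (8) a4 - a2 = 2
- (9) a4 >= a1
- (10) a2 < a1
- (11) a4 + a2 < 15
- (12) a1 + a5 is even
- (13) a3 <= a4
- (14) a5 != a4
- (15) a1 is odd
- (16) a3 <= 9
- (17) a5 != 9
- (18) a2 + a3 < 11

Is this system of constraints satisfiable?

The assignment a1 = 7, a2 = 6, a3 = 3, a4 = 8, a5 = 7 works:
  constraint 2 holds since a4 - a1 = 1.
  constraint 3 holds since a5 - a4 = -1.
  constraint 5 holds since a4 + a2 = 14.
The rest check out directly.

Satisfiable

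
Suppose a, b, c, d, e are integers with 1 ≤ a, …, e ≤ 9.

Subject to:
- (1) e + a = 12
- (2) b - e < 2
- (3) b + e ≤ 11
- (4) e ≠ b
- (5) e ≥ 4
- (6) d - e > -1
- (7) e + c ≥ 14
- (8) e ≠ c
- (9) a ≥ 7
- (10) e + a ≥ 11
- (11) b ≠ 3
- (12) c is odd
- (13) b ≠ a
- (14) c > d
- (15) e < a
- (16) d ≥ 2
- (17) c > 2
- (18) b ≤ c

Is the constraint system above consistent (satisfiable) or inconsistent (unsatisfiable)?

Satisfiable

Setting (a, b, c, d, e) = (7, 6, 9, 7, 5) satisfies everything: constraint 1: e + a = 12; constraint 2: b - e = 1, and the others follow.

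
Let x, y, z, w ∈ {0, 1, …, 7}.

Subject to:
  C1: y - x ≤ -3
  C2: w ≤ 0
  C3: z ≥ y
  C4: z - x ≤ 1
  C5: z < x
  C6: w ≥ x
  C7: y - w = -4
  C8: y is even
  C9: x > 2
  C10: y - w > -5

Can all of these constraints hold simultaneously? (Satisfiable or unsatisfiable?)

Unsatisfiable

From constraint 9: x ≥ 3. From constraints 2 and 6: x ≤ w and w ≤ 0, so x ≤ 0. But 0 < 3, so no value of x works.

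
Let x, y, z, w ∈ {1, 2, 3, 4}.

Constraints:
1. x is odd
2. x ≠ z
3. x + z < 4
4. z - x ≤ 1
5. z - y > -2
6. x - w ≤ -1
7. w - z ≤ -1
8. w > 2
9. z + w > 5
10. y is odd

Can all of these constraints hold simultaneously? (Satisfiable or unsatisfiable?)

Constraints 4, 6, and 7 give w − x ≥ 1, x − z ≥ -1, z − w ≥ 1.
Adding all 3 inequalities: the left sides telescope to 0, and the right sides sum to 1 + (-1) + 1 = 1. So 0 ≥ 1, which is false.

Unsatisfiable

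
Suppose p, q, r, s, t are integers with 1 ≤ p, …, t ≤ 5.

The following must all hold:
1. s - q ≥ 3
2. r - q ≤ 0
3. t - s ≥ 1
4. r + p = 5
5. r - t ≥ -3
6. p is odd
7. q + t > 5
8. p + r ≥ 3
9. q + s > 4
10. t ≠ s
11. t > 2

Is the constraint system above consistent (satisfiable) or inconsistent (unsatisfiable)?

Unsatisfiable

Constraints 1, 2, 3, and 5 give s − q ≥ 3, q − r ≥ 0, r − t ≥ -3, t − s ≥ 1.
Adding all 4 inequalities: the left sides telescope to 0, and the right sides sum to 3 + 0 + (-3) + 1 = 1. So 0 ≥ 1, which is false.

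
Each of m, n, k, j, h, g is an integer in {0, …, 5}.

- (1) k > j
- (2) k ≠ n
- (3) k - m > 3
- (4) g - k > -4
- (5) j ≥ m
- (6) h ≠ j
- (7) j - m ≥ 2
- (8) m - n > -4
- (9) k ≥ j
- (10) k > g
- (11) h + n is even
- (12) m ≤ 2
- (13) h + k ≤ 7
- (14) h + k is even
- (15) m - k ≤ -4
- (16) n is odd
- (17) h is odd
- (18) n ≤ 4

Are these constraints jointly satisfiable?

Satisfiable

Setting (m, n, k, j, h, g) = (1, 3, 5, 3, 1, 4) satisfies everything: constraint 3: k - m = 4; constraint 4: g - k = -1, and the others follow.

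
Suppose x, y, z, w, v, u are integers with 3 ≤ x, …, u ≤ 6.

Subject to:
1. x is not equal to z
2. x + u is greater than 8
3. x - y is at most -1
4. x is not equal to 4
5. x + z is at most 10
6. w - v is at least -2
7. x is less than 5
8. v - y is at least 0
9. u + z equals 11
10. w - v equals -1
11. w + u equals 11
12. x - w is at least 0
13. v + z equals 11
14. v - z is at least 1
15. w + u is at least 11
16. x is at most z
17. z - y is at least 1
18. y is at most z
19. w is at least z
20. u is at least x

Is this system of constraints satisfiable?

Constraints 3, 6, 12, 14, and 17 give v − z ≥ 1, z − y ≥ 1, y − x ≥ 1, x − w ≥ 0, w − v ≥ -2.
Adding all 5 inequalities: the left sides telescope to 0, and the right sides sum to 1 + 1 + 1 + 0 + (-2) = 1. So 0 ≥ 1, which is false.

Unsatisfiable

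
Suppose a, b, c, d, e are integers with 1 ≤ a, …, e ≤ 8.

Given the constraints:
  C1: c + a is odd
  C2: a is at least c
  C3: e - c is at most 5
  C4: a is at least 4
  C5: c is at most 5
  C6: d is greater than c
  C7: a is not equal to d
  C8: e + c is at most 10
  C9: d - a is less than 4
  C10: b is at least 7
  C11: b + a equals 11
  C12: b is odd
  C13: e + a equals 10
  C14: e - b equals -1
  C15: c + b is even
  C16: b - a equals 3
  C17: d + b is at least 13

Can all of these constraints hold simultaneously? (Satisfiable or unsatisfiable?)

One satisfying assignment is a = 4, b = 7, c = 1, d = 7, e = 6.
For the less obvious constraints — constraint 3: e - c = 5; constraint 8: e + c = 7 — and the others hold by inspection.

Satisfiable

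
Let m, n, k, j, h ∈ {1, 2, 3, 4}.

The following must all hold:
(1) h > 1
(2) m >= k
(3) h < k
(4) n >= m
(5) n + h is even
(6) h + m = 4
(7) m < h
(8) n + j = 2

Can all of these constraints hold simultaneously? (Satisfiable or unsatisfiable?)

Unsatisfiable

Constraints 2, 3, and 7 give m < h, h < k, k ≤ m. Chaining: m < h < k ≤ m, which forces m < m — impossible.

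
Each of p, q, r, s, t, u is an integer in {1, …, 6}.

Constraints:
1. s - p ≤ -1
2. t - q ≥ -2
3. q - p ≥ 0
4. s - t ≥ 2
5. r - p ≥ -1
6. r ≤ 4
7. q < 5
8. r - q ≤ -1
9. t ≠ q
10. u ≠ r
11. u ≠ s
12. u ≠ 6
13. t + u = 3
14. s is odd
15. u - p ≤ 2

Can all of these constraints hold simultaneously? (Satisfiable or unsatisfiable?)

Unsatisfiable

Constraints 1, 2, 4, 5, and 8 give t − q ≥ -2, q − r ≥ 1, r − p ≥ -1, p − s ≥ 1, s − t ≥ 2.
Adding all 5 inequalities: the left sides telescope to 0, and the right sides sum to (-2) + 1 + (-1) + 1 + 2 = 1. So 0 ≥ 1, which is false.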